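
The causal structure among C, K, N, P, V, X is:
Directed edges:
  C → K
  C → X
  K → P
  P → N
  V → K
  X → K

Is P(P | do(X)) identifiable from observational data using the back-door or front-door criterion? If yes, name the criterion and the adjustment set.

P(P|do(X)): backdoor, adjust for {C}.

desc(X)\{X}={K,N,P}; candidates ⊆ {C,V}.
size 0: {}; under {} X still reaches {C,K,N,P} ∋ P.
{C}: X⊥P given {C} in G with X→· removed — back-door holds.
P(P|do(X)) = Σ_{C} P(P|X,C)·P(C).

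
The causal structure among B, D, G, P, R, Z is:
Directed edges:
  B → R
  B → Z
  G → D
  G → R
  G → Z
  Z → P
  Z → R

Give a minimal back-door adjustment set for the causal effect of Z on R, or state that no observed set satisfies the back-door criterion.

Z→R: minimal back-door set {B, G}.

desc(Z)\{Z}={P,R}; candidates ⊆ {B,D,G}.
size 0: {}; under {} Z still reaches {B,D,G,R} ∋ R.
size 1: {B}, {D}, {G}; under {B} Z still reaches {D,G,R} ∋ R.
{B,G}: Z⊥R given {B,G} in G with Z→· removed — back-door holds.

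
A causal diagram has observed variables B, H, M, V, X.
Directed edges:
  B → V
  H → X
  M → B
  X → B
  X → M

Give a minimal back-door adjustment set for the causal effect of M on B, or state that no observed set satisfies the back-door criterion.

desc(M)\{M}={B,V}; candidates ⊆ {H,X}.
size 0: {}; under {} M still reaches {B,H,V,X} ∋ B.
{X}: M⊥B given {X} in G with M→· removed — back-door holds.

M→B: minimal back-door set {X}.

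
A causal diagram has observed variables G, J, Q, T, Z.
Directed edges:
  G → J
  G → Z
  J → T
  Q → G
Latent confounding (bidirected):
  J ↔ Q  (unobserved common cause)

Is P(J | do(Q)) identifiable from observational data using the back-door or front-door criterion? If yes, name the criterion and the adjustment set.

P(J|do(Q)): frontdoor, adjust for {G}.

desc(Q)\{Q}={G,J,T,Z}; candidates ⊆ {—}.
Q↔J: latent back-door arc(s) into Q.
size 0: {}; under {} Q still reaches {J,T} ∋ J.
Q↔J cannot be blocked by any observed set — no back-door set.
{G}: (i) intercepts every directed Q→J path; (ii) no back-door Q→{G}; (iii) {Q} blocks every back-door {G}→J. Front-door holds.
P(J|do(Q)) = Σ_{G} P(G|Q) Σ_{Q'} P(J|G,Q')P(Q').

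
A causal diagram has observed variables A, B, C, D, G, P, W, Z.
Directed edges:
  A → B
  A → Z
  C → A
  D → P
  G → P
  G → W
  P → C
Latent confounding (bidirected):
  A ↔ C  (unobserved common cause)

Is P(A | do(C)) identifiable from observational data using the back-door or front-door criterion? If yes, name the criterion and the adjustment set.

desc(C)\{C}={A,B,Z}; candidates ⊆ {D,G,P,W}.
C↔A: latent back-door arc(s) into C.
size 0: {}; under {} C still reaches {A,B,D,G,P,W,Z} ∋ A.
size 1: {D}, {G}, {P} …(+1); under {D} C still reaches {A,B,G,P,W,Z} ∋ A.
size 2: {D,G}, {D,P}, {D,W} …(+3); under {D,G} C still reaches {A,B,P,Z} ∋ A.
C↔A cannot be blocked by any observed set — no back-door set.
No mediator lies on a directed C→…→A path.
Neither criterion identifies P(A|do(C)) in this graph.

P(A|do(C)): not identifiable (no BD/FD set).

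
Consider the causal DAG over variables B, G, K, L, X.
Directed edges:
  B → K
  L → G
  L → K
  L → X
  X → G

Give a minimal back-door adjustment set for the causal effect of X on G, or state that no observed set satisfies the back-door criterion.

desc(X)\{X}={G}; candidates ⊆ {B,K,L}.
size 0: {}; under {} X still reaches {G,K,L} ∋ G.
{L}: X⊥G given {L} in G with X→· removed — back-door holds.

X→G: minimal back-door set {L}.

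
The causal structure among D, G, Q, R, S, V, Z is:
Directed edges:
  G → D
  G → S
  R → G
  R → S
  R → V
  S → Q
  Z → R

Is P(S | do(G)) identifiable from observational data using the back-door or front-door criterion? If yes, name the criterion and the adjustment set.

desc(G)\{G}={D,Q,S}; candidates ⊆ {R,V,Z}.
size 0: {}; under {} G still reaches {Q,R,S,V,Z} ∋ S.
{R}: G⊥S given {R} in G with G→· removed — back-door holds.
P(S|do(G)) = Σ_{R} P(S|G,R)·P(R).

P(S|do(G)): backdoor, adjust for {R}.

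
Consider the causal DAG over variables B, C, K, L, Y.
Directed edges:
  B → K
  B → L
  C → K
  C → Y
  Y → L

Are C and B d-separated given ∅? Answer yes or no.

Bayes-Ball from C | ∅ reaches {K,L,Y}.
B ∉ reach(C|∅) ⇒ C ⊥ B | ∅.

Yes — C ⊥ B | ∅.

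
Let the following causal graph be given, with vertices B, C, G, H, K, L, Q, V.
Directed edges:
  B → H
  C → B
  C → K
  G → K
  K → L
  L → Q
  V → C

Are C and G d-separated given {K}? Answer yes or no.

No — C and G are d-connected given {K}.

Bayes-Ball from C | {K} reaches {B,G,H,V}.
G ∈ reach(C|{K}) ⇒ C ⊥̸ G | {K}.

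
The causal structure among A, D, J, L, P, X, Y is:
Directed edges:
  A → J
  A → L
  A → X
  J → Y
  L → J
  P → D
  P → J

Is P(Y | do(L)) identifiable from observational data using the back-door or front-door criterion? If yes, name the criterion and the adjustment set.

desc(L)\{L}={J,Y}; candidates ⊆ {A,D,P,X}.
size 0: {}; under {} L still reaches {A,J,X,Y} ∋ Y.
{A}: L⊥Y given {A} in G with L→· removed — back-door holds.
P(Y|do(L)) = Σ_{A} P(Y|L,A)·P(A).

P(Y|do(L)): backdoor, adjust for {A}.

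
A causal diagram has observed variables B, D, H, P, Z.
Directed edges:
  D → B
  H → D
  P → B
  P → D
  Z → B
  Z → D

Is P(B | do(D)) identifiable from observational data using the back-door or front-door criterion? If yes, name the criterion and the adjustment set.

desc(D)\{D}={B}; candidates ⊆ {H,P,Z}.
size 0: {}; under {} D still reaches {B,H,P,Z} ∋ B.
size 1: {H}, {P}, {Z}; under {H} D still reaches {B,P,Z} ∋ B.
{P,Z}: D⊥B given {P,Z} in G with D→· removed — back-door holds.
P(B|do(D)) = Σ_{P,Z} P(B|D,P,Z)·P(P,Z).

P(B|do(D)): backdoor, adjust for {P, Z}.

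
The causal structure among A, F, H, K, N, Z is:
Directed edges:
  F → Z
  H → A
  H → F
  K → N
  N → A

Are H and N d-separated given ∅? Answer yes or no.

Yes — H ⊥ N | ∅.

Bayes-Ball from H | ∅ reaches {A,F,Z}.
N ∉ reach(H|∅) ⇒ H ⊥ N | ∅.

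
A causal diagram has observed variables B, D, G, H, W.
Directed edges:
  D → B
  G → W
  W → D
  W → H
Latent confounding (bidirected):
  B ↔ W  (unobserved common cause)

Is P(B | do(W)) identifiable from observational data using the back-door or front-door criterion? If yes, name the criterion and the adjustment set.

P(B|do(W)): frontdoor, adjust for {D}.

desc(W)\{W}={B,D,H}; candidates ⊆ {G}.
W↔B: latent back-door arc(s) into W.
size 0: {}; under {} W still reaches {B,G} ∋ B.
size 1: {G}; under {G} W still reaches {B} ∋ B.
W↔B cannot be blocked by any observed set — no back-door set.
{D}: (i) intercepts every directed W→B path; (ii) no back-door W→{D}; (iii) {W} blocks every back-door {D}→B. Front-door holds.
P(B|do(W)) = Σ_{D} P(D|W) Σ_{W'} P(B|D,W')P(W').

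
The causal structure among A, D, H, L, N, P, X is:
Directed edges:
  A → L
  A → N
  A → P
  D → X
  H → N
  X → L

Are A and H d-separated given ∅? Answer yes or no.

Bayes-Ball from A | ∅ reaches {L,N,P}.
H ∉ reach(A|∅) ⇒ A ⊥ H | ∅.

Yes — A ⊥ H | ∅.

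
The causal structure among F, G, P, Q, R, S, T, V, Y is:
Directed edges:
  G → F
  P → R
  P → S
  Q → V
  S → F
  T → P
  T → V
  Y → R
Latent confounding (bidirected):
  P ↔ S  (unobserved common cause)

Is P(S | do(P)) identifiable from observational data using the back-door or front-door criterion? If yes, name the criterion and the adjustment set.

P(S|do(P)): not identifiable (no BD/FD set).

desc(P)\{P}={F,R,S}; candidates ⊆ {G,Q,T,V,Y}.
P↔S: latent back-door arc(s) into P.
size 0: {}; under {} P still reaches {F,S,T,V} ∋ S.
size 1: {G}, {Q}, {T} …(+2); under {G} P still reaches {F,S,T,V} ∋ S.
size 2: {G,Q}, {G,T}, {G,V} …(+7); under {G,Q} P still reaches {F,S,T,V} ∋ S.
P↔S cannot be blocked by any observed set — no back-door set.
No mediator lies on a directed P→…→S path.
Neither criterion identifies P(S|do(P)) in this graph.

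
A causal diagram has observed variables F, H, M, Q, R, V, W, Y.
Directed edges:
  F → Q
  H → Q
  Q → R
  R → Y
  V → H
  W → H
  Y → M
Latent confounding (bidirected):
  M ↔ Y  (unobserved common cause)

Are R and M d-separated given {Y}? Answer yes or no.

No — R and M are d-connected given {Y}.

Bayes-Ball from R | {Y} reaches {F,H,M,Q,V,W}.
M ∈ reach(R|{Y}) ⇒ R ⊥̸ M | {Y}.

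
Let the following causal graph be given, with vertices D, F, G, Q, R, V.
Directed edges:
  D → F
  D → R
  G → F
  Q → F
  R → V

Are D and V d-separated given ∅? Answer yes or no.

Bayes-Ball from D | ∅ reaches {F,R,V}.
V ∈ reach(D|∅) ⇒ D ⊥̸ V | ∅.

No — D and V are d-connected given ∅.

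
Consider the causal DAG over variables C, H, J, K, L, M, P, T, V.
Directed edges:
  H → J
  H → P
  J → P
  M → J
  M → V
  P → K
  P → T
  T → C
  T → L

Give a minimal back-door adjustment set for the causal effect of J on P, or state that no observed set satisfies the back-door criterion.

desc(J)\{J}={C,K,L,P,T}; candidates ⊆ {H,M,V}.
size 0: {}; under {} J still reaches {C,H,K,L,M,P,T,V} ∋ P.
{H}: J⊥P given {H} in G with J→· removed — back-door holds.

J→P: minimal back-door set {H}.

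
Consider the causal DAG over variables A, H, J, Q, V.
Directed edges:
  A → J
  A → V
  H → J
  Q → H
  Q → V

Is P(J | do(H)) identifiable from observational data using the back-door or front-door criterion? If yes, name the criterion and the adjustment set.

desc(H)\{H}={J}; candidates ⊆ {A,Q,V}.
∅: H⊥J given ∅ in G with H→· removed — back-door holds.
P(J|do(H)) = P(J|H) — no adjustment needed.

P(J|do(H)): backdoor, adjust for ∅.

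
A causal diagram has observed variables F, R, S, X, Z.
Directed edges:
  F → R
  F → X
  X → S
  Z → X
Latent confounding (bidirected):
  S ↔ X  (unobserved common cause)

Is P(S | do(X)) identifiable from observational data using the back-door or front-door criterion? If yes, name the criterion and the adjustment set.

desc(X)\{X}={S}; candidates ⊆ {F,R,Z}.
X↔S: latent back-door arc(s) into X.
size 0: {}; under {} X still reaches {F,R,S,Z} ∋ S.
size 1: {F}, {R}, {Z}; under {F} X still reaches {S,Z} ∋ S.
size 2: {F,R}, {F,Z}, {R,Z}; under {F,R} X still reaches {S,Z} ∋ S.
X↔S cannot be blocked by any observed set — no back-door set.
No mediator lies on a directed X→…→S path.
Neither criterion identifies P(S|do(X)) in this graph.

P(S|do(X)): not identifiable (no BD/FD set).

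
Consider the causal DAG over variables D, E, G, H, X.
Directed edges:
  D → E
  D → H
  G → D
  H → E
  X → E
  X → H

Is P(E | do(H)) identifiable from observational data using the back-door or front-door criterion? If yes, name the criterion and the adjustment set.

desc(H)\{H}={E}; candidates ⊆ {D,G,X}.
size 0: {}; under {} H still reaches {D,E,G,X} ∋ E.
size 1: {D}, {G}, {X}; under {D} H still reaches {E,X} ∋ E.
{D,X}: H⊥E given {D,X} in G with H→· removed — back-door holds.
P(E|do(H)) = Σ_{D,X} P(E|H,D,X)·P(D,X).

P(E|do(H)): backdoor, adjust for {D, X}.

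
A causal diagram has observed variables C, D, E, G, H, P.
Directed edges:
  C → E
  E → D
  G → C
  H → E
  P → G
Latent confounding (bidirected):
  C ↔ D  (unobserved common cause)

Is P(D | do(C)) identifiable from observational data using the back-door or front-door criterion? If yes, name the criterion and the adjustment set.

P(D|do(C)): frontdoor, adjust for {E}.

desc(C)\{C}={D,E}; candidates ⊆ {G,H,P}.
C↔D: latent back-door arc(s) into C.
size 0: {}; under {} C still reaches {D,G,P} ∋ D.
size 1: {G}, {H}, {P}; under {G} C still reaches {D} ∋ D.
size 2: {G,H}, {G,P}, {H,P}; under {G,H} C still reaches {D} ∋ D.
C↔D cannot be blocked by any observed set — no back-door set.
{E}: (i) intercepts every directed C→D path; (ii) no back-door C→{E}; (iii) {C} blocks every back-door {E}→D. Front-door holds.
P(D|do(C)) = Σ_{E} P(E|C) Σ_{C'} P(D|E,C')P(C').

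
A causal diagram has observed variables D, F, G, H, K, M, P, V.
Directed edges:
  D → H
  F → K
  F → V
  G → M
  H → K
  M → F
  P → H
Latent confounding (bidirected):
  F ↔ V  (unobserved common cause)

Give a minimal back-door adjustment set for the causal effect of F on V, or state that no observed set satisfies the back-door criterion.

F→V: no observed back-door set.

desc(F)\{F}={K,V}; candidates ⊆ {D,G,H,M,P}.
F↔V: latent back-door arc(s) into F.
size 0: {}; under {} F still reaches {G,M,V} ∋ V.
size 1: {D}, {G}, {H} …(+2); under {D} F still reaches {G,M,V} ∋ V.
size 2: {D,G}, {D,H}, {D,M} …(+7); under {D,G} F still reaches {M,V} ∋ V.
F↔V cannot be blocked by any observed set — no back-door set.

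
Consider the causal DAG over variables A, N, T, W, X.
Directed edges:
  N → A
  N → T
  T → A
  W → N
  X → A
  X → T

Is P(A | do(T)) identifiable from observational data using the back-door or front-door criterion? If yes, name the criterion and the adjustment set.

desc(T)\{T}={A}; candidates ⊆ {N,W,X}.
size 0: {}; under {} T still reaches {A,N,W,X} ∋ A.
size 1: {N}, {W}, {X}; under {N} T still reaches {A,X} ∋ A.
{N,X}: T⊥A given {N,X} in G with T→· removed — back-door holds.
P(A|do(T)) = Σ_{N,X} P(A|T,N,X)·P(N,X).

P(A|do(T)): backdoor, adjust for {N, X}.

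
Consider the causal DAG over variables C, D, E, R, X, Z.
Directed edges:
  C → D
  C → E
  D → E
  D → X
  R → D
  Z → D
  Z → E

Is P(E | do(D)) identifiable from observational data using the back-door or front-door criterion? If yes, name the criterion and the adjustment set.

desc(D)\{D}={E,X}; candidates ⊆ {C,R,Z}.
size 0: {}; under {} D still reaches {C,E,R,Z} ∋ E.
size 1: {C}, {R}, {Z}; under {C} D still reaches {E,R,Z} ∋ E.
{C,Z}: D⊥E given {C,Z} in G with D→· removed — back-door holds.
P(E|do(D)) = Σ_{C,Z} P(E|D,C,Z)·P(C,Z).

P(E|do(D)): backdoor, adjust for {C, Z}.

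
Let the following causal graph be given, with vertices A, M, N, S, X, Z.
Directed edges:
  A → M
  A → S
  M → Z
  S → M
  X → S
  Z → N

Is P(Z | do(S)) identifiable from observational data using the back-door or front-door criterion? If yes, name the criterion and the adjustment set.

desc(S)\{S}={M,N,Z}; candidates ⊆ {A,X}.
size 0: {}; under {} S still reaches {A,M,N,X,Z} ∋ Z.
{A}: S⊥Z given {A} in G with S→· removed — back-door holds.
P(Z|do(S)) = Σ_{A} P(Z|S,A)·P(A).

P(Z|do(S)): backdoor, adjust for {A}.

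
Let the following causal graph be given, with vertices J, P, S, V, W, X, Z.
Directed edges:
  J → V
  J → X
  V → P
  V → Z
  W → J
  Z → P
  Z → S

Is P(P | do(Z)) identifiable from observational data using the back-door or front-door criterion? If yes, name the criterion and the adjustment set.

P(P|do(Z)): backdoor, adjust for {V}.

desc(Z)\{Z}={P,S}; candidates ⊆ {J,V,W,X}.
size 0: {}; under {} Z still reaches {J,P,V,W,X} ∋ P.
{V}: Z⊥P given {V} in G with Z→· removed — back-door holds.
P(P|do(Z)) = Σ_{V} P(P|Z,V)·P(V).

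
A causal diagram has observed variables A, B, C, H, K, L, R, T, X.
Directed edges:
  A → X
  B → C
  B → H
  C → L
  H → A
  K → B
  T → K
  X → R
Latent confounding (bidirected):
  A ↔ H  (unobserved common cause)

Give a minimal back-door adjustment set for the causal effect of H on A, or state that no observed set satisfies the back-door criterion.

desc(H)\{H}={A,R,X}; candidates ⊆ {B,C,K,L,T}.
H↔A: latent back-door arc(s) into H.
size 0: {}; under {} H still reaches {A,B,C,K,L,R,T,X} ∋ A.
size 1: {B}, {C}, {K} …(+2); under {B} H still reaches {A,R,X} ∋ A.
size 2: {B,C}, {B,K}, {B,L} …(+7); under {B,C} H still reaches {A,R,X} ∋ A.
H↔A cannot be blocked by any observed set — no back-door set.

H→A: no observed back-door set.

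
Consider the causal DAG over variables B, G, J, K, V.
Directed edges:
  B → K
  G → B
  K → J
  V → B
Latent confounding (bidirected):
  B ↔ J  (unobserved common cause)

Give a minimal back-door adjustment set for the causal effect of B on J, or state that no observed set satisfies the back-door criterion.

B→J: no observed back-door set.

desc(B)\{B}={J,K}; candidates ⊆ {G,V}.
B↔J: latent back-door arc(s) into B.
size 0: {}; under {} B still reaches {G,J,V} ∋ J.
size 1: {G}, {V}; under {G} B still reaches {J,V} ∋ J.
size 2: {G,V}; under {G,V} B still reaches {J} ∋ J.
B↔J cannot be blocked by any observed set — no back-door set.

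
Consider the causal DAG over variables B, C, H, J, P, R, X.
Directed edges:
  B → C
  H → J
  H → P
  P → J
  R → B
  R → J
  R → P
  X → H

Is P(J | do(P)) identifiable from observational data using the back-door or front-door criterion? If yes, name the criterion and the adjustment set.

desc(P)\{P}={J}; candidates ⊆ {B,C,H,R,X}.
size 0: {}; under {} P still reaches {B,C,H,J,R,X} ∋ J.
size 1: {B}, {C}, {H} …(+2); under {B} P still reaches {H,J,R,X} ∋ J.
{H,R}: P⊥J given {H,R} in G with P→· removed — back-door holds.
P(J|do(P)) = Σ_{H,R} P(J|P,H,R)·P(H,R).

P(J|do(P)): backdoor, adjust for {H, R}.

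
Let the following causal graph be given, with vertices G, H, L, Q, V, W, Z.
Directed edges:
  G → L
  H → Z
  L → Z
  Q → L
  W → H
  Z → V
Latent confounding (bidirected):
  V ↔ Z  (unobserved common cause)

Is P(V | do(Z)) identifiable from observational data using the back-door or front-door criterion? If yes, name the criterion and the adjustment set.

P(V|do(Z)): not identifiable (no BD/FD set).

desc(Z)\{Z}={V}; candidates ⊆ {G,H,L,Q,W}.
Z↔V: latent back-door arc(s) into Z.
size 0: {}; under {} Z still reaches {G,H,L,Q,V,W} ∋ V.
size 1: {G}, {H}, {L} …(+2); under {G} Z still reaches {H,L,Q,V,W} ∋ V.
size 2: {G,H}, {G,L}, {G,Q} …(+7); under {G,H} Z still reaches {L,Q,V} ∋ V.
Z↔V cannot be blocked by any observed set — no back-door set.
No mediator lies on a directed Z→…→V path.
Neither criterion identifies P(V|do(Z)) in this graph.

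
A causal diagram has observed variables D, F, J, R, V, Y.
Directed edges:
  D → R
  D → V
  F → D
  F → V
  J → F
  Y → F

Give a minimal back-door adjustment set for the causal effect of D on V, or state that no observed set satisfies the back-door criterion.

desc(D)\{D}={R,V}; candidates ⊆ {F,J,Y}.
size 0: {}; under {} D still reaches {F,J,V,Y} ∋ V.
{F}: D⊥V given {F} in G with D→· removed — back-door holds.

D→V: minimal back-door set {F}.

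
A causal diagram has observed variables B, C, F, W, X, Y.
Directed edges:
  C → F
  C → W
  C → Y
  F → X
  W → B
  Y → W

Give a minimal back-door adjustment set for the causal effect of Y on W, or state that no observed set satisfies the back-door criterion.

desc(Y)\{Y}={B,W}; candidates ⊆ {C,F,X}.
size 0: {}; under {} Y still reaches {B,C,F,W,X} ∋ W.
{C}: Y⊥W given {C} in G with Y→· removed — back-door holds.

Y→W: minimal back-door set {C}.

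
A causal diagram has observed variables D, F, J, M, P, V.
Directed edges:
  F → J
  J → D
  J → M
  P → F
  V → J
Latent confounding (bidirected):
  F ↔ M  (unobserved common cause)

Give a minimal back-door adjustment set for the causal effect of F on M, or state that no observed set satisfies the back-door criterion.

F→M: no observed back-door set.

desc(F)\{F}={D,J,M}; candidates ⊆ {P,V}.
F↔M: latent back-door arc(s) into F.
size 0: {}; under {} F still reaches {M,P} ∋ M.
size 1: {P}, {V}; under {P} F still reaches {M} ∋ M.
size 2: {P,V}; under {P,V} F still reaches {M} ∋ M.
F↔M cannot be blocked by any observed set — no back-door set.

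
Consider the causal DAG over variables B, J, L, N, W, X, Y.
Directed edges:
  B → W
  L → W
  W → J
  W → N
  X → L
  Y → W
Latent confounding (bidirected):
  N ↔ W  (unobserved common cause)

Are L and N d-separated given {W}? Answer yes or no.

Bayes-Ball from L | {W} reaches {B,N,X,Y}.
N ∈ reach(L|{W}) ⇒ L ⊥̸ N | {W}.

No — L and N are d-connected given {W}.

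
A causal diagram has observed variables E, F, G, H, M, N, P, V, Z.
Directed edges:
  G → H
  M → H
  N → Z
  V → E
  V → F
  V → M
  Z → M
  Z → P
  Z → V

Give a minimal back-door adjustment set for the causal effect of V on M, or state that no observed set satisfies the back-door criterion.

desc(V)\{V}={E,F,H,M}; candidates ⊆ {G,N,P,Z}.
size 0: {}; under {} V still reaches {H,M,N,P,Z} ∋ M.
{Z}: V⊥M given {Z} in G with V→· removed — back-door holds.

V→M: minimal back-door set {Z}.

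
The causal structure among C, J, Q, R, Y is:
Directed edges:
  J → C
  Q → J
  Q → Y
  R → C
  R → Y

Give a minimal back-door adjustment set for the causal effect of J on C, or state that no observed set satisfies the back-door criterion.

J→C: minimal back-door set ∅.

desc(J)\{J}={C}; candidates ⊆ {Q,R,Y}.
∅: J⊥C given ∅ in G with J→· removed — back-door holds.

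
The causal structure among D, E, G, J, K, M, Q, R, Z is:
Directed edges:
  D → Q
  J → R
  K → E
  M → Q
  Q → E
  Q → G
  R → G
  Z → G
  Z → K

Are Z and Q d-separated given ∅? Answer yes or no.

Bayes-Ball from Z | ∅ reaches {E,G,K}.
Q ∉ reach(Z|∅) ⇒ Z ⊥ Q | ∅.

Yes — Z ⊥ Q | ∅.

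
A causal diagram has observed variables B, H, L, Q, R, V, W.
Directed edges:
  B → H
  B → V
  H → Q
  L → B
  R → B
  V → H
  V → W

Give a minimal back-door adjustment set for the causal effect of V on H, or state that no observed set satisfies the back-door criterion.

V→H: minimal back-door set {B}.

desc(V)\{V}={H,Q,W}; candidates ⊆ {B,L,R}.
size 0: {}; under {} V still reaches {B,H,L,Q,R} ∋ H.
{B}: V⊥H given {B} in G with V→· removed — back-door holds.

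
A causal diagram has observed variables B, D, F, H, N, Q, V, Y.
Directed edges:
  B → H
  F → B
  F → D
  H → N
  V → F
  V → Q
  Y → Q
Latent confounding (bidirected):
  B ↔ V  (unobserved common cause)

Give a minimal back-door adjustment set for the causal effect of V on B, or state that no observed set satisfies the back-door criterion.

V→B: no observed back-door set.

desc(V)\{V}={B,D,F,H,N,Q}; candidates ⊆ {Y}.
V↔B: latent back-door arc(s) into V.
size 0: {}; under {} V still reaches {B,H,N} ∋ B.
size 1: {Y}; under {Y} V still reaches {B,H,N} ∋ B.
V↔B cannot be blocked by any observed set — no back-door set.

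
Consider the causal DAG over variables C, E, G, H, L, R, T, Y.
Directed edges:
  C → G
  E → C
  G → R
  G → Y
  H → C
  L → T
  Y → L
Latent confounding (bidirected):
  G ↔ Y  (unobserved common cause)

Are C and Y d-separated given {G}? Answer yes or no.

Bayes-Ball from C | {G} reaches {E,H,L,T,Y}.
Y ∈ reach(C|{G}) ⇒ C ⊥̸ Y | {G}.

No — C and Y are d-connected given {G}.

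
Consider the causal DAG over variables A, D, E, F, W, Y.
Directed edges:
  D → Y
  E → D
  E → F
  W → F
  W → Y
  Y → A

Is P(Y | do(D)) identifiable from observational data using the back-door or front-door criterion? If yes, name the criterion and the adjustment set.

desc(D)\{D}={A,Y}; candidates ⊆ {E,F,W}.
∅: D⊥Y given ∅ in G with D→· removed — back-door holds.
P(Y|do(D)) = P(Y|D) — no adjustment needed.

P(Y|do(D)): backdoor, adjust for ∅.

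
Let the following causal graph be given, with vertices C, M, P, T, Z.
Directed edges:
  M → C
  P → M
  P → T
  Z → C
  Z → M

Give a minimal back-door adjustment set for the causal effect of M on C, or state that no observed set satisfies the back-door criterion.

M→C: minimal back-door set {Z}.

desc(M)\{M}={C}; candidates ⊆ {P,T,Z}.
size 0: {}; under {} M still reaches {C,P,T,Z} ∋ C.
{Z}: M⊥C given {Z} in G with M→· removed — back-door holds.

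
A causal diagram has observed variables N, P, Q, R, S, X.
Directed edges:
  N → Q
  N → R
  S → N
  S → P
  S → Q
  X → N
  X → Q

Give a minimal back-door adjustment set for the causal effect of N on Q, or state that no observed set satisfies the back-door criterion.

N→Q: minimal back-door set {S, X}.

desc(N)\{N}={Q,R}; candidates ⊆ {P,S,X}.
size 0: {}; under {} N still reaches {P,Q,S,X} ∋ Q.
size 1: {P}, {S}, {X}; under {P} N still reaches {Q,S,X} ∋ Q.
{S,X}: N⊥Q given {S,X} in G with N→· removed — back-door holds.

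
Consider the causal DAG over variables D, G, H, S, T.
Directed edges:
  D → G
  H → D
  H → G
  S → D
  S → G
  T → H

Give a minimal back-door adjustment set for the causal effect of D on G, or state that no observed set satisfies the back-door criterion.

desc(D)\{D}={G}; candidates ⊆ {H,S,T}.
size 0: {}; under {} D still reaches {G,H,S,T} ∋ G.
size 1: {H}, {S}, {T}; under {H} D still reaches {G,S} ∋ G.
{H,S}: D⊥G given {H,S} in G with D→· removed — back-door holds.

D→G: minimal back-door set {H, S}.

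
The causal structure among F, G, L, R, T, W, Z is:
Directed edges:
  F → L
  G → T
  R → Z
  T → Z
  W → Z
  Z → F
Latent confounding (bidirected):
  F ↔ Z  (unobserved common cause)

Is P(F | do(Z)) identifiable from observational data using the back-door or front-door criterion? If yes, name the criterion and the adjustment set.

P(F|do(Z)): not identifiable (no BD/FD set).

desc(Z)\{Z}={F,L}; candidates ⊆ {G,R,T,W}.
Z↔F: latent back-door arc(s) into Z.
size 0: {}; under {} Z still reaches {F,G,L,R,T,W} ∋ F.
size 1: {G}, {R}, {T} …(+1); under {G} Z still reaches {F,L,R,T,W} ∋ F.
size 2: {G,R}, {G,T}, {G,W} …(+3); under {G,R} Z still reaches {F,L,T,W} ∋ F.
Z↔F cannot be blocked by any observed set — no back-door set.
No mediator lies on a directed Z→…→F path.
Neither criterion identifies P(F|do(Z)) in this graph.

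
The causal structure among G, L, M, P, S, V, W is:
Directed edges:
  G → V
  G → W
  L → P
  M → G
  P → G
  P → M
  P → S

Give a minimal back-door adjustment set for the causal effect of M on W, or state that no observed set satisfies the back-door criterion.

M→W: minimal back-door set {P}.

desc(M)\{M}={G,V,W}; candidates ⊆ {L,P,S}.
size 0: {}; under {} M still reaches {G,L,P,S,V,W} ∋ W.
{P}: M⊥W given {P} in G with M→· removed — back-door holds.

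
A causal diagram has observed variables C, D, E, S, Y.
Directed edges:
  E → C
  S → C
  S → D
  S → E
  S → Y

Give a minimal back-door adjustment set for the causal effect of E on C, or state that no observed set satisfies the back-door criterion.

E→C: minimal back-door set {S}.

desc(E)\{E}={C}; candidates ⊆ {D,S,Y}.
size 0: {}; under {} E still reaches {C,D,S,Y} ∋ C.
{S}: E⊥C given {S} in G with E→· removed — back-door holds.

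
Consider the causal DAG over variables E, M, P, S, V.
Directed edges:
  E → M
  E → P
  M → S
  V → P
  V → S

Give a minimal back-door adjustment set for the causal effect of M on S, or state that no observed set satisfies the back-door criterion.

M→S: minimal back-door set ∅.

desc(M)\{M}={S}; candidates ⊆ {E,P,V}.
∅: M⊥S given ∅ in G with M→· removed — back-door holds.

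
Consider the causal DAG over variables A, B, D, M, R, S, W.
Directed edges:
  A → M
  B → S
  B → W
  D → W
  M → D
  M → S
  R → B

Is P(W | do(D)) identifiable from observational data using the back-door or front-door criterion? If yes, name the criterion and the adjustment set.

desc(D)\{D}={W}; candidates ⊆ {A,B,M,R,S}.
∅: D⊥W given ∅ in G with D→· removed — back-door holds.
P(W|do(D)) = P(W|D) — no adjustment needed.

P(W|do(D)): backdoor, adjust for ∅.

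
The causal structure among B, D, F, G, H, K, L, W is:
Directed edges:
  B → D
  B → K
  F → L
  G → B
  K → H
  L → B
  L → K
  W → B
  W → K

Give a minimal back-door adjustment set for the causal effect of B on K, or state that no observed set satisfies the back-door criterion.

B→K: minimal back-door set {L, W}.

desc(B)\{B}={D,H,K}; candidates ⊆ {F,G,L,W}.
size 0: {}; under {} B still reaches {F,G,H,K,L,W} ∋ K.
size 1: {F}, {G}, {L} …(+1); under {F} B still reaches {G,H,K,L,W} ∋ K.
{L,W}: B⊥K given {L,W} in G with B→· removed — back-door holds.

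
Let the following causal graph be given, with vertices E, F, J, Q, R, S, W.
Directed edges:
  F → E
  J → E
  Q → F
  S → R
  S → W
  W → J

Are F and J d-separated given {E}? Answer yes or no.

Bayes-Ball from F | {E} reaches {J,Q,R,S,W}.
J ∈ reach(F|{E}) ⇒ F ⊥̸ J | {E}.

No — F and J are d-connected given {E}.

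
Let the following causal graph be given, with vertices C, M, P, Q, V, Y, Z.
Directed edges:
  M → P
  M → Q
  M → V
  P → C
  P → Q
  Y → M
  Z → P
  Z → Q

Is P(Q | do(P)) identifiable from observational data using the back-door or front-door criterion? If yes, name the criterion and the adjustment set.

desc(P)\{P}={C,Q}; candidates ⊆ {M,V,Y,Z}.
size 0: {}; under {} P still reaches {M,Q,V,Y,Z} ∋ Q.
size 1: {M}, {V}, {Y} …(+1); under {M} P still reaches {Q,Z} ∋ Q.
{M,Z}: P⊥Q given {M,Z} in G with P→· removed — back-door holds.
P(Q|do(P)) = Σ_{M,Z} P(Q|P,M,Z)·P(M,Z).

P(Q|do(P)): backdoor, adjust for {M, Z}.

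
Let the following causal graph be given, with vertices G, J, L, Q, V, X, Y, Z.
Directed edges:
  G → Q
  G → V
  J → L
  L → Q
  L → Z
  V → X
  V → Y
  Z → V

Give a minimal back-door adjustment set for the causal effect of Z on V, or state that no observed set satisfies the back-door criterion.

desc(Z)\{Z}={V,X,Y}; candidates ⊆ {G,J,L,Q}.
∅: Z⊥V given ∅ in G with Z→· removed — back-door holds.

Z→V: minimal back-door set ∅.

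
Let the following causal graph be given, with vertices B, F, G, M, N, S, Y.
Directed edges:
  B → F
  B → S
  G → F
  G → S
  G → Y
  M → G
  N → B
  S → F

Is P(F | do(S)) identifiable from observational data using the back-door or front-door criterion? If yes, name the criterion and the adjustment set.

desc(S)\{S}={F}; candidates ⊆ {B,G,M,N,Y}.
size 0: {}; under {} S still reaches {B,F,G,M,N,Y} ∋ F.
size 1: {B}, {G}, {M} …(+2); under {B} S still reaches {F,G,M,Y} ∋ F.
{B,G}: S⊥F given {B,G} in G with S→· removed — back-door holds.
P(F|do(S)) = Σ_{B,G} P(F|S,B,G)·P(B,G).

P(F|do(S)): backdoor, adjust for {B, G}.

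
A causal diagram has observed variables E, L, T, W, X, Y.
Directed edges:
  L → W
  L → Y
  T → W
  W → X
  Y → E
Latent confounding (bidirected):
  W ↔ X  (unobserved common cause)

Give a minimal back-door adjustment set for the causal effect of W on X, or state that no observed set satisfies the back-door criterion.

W→X: no observed back-door set.

desc(W)\{W}={X}; candidates ⊆ {E,L,T,Y}.
W↔X: latent back-door arc(s) into W.
size 0: {}; under {} W still reaches {E,L,T,X,Y} ∋ X.
size 1: {E}, {L}, {T} …(+1); under {E} W still reaches {L,T,X,Y} ∋ X.
size 2: {E,L}, {E,T}, {E,Y} …(+3); under {E,L} W still reaches {T,X} ∋ X.
W↔X cannot be blocked by any observed set — no back-door set.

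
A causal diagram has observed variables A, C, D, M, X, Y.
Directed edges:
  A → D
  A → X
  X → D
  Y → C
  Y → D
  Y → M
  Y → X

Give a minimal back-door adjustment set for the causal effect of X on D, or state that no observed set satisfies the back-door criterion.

X→D: minimal back-door set {A, Y}.

desc(X)\{X}={D}; candidates ⊆ {A,C,M,Y}.
size 0: {}; under {} X still reaches {A,C,D,M,Y} ∋ D.
size 1: {A}, {C}, {M} …(+1); under {A} X still reaches {C,D,M,Y} ∋ D.
{A,Y}: X⊥D given {A,Y} in G with X→· removed — back-door holds.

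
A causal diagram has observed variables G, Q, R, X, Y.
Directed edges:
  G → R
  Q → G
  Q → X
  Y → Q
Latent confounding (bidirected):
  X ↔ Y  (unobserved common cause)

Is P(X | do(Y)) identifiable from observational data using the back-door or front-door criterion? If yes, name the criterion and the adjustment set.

P(X|do(Y)): frontdoor, adjust for {Q}.

desc(Y)\{Y}={G,Q,R,X}; candidates ⊆ {—}.
Y↔X: latent back-door arc(s) into Y.
size 0: {}; under {} Y still reaches {X} ∋ X.
Y↔X cannot be blocked by any observed set — no back-door set.
{Q}: (i) intercepts every directed Y→X path; (ii) no back-door Y→{Q}; (iii) {Y} blocks every back-door {Q}→X. Front-door holds.
P(X|do(Y)) = Σ_{Q} P(Q|Y) Σ_{Y'} P(X|Q,Y')P(Y').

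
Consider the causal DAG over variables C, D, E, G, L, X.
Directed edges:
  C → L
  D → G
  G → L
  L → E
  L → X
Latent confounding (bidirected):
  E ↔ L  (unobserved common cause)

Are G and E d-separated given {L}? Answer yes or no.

No — G and E are d-connected given {L}.

Bayes-Ball from G | {L} reaches {C,D,E}.
E ∈ reach(G|{L}) ⇒ G ⊥̸ E | {L}.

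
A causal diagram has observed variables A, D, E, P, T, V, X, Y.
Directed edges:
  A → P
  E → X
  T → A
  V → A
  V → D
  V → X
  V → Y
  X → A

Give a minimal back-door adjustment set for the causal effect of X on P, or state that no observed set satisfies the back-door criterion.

desc(X)\{X}={A,P}; candidates ⊆ {D,E,T,V,Y}.
size 0: {}; under {} X still reaches {A,D,E,P,V,Y} ∋ P.
{V}: X⊥P given {V} in G with X→· removed — back-door holds.

X→P: minimal back-door set {V}.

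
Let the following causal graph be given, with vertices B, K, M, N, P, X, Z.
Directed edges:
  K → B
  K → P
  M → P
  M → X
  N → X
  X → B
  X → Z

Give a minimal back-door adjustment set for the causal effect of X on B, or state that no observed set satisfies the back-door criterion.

X→B: minimal back-door set ∅.

desc(X)\{X}={B,Z}; candidates ⊆ {K,M,N,P}.
∅: X⊥B given ∅ in G with X→· removed — back-door holds.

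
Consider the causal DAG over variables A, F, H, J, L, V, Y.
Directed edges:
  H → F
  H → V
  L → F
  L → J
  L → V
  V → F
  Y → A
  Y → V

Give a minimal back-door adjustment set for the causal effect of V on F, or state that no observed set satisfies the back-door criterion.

V→F: minimal back-door set {H, L}.

desc(V)\{V}={F}; candidates ⊆ {A,H,J,L,Y}.
size 0: {}; under {} V still reaches {A,F,H,J,L,Y} ∋ F.
size 1: {A}, {H}, {J} …(+2); under {A} V still reaches {F,H,J,L,Y} ∋ F.
{H,L}: V⊥F given {H,L} in G with V→· removed — back-door holds.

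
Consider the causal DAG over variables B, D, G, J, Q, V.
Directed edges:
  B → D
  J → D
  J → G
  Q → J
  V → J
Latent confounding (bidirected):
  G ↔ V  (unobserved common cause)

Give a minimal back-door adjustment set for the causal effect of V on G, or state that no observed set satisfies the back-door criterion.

V→G: no observed back-door set.

desc(V)\{V}={D,G,J}; candidates ⊆ {B,Q}.
V↔G: latent back-door arc(s) into V.
size 0: {}; under {} V still reaches {G} ∋ G.
size 1: {B}, {Q}; under {B} V still reaches {G} ∋ G.
size 2: {B,Q}; under {B,Q} V still reaches {G} ∋ G.
V↔G cannot be blocked by any observed set — no back-door set.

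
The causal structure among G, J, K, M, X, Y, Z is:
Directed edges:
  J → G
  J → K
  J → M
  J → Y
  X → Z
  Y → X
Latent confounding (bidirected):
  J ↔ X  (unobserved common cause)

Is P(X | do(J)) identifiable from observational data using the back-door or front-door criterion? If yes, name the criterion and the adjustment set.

P(X|do(J)): frontdoor, adjust for {Y}.

desc(J)\{J}={G,K,M,X,Y,Z}; candidates ⊆ {—}.
J↔X: latent back-door arc(s) into J.
size 0: {}; under {} J still reaches {X,Z} ∋ X.
J↔X cannot be blocked by any observed set — no back-door set.
{Y}: (i) intercepts every directed J→X path; (ii) no back-door J→{Y}; (iii) {J} blocks every back-door {Y}→X. Front-door holds.
P(X|do(J)) = Σ_{Y} P(Y|J) Σ_{J'} P(X|Y,J')P(J').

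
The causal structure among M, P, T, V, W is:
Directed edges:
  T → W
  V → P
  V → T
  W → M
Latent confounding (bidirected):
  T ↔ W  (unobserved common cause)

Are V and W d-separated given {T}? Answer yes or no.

No — V and W are d-connected given {T}.

Bayes-Ball from V | {T} reaches {M,P,W}.
W ∈ reach(V|{T}) ⇒ V ⊥̸ W | {T}.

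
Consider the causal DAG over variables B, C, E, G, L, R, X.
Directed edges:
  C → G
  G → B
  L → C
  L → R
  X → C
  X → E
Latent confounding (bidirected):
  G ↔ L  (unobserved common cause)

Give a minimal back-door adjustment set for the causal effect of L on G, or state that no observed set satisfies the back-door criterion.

desc(L)\{L}={B,C,G,R}; candidates ⊆ {E,X}.
L↔G: latent back-door arc(s) into L.
size 0: {}; under {} L still reaches {B,G} ∋ G.
size 1: {E}, {X}; under {E} L still reaches {B,G} ∋ G.
size 2: {E,X}; under {E,X} L still reaches {B,G} ∋ G.
L↔G cannot be blocked by any observed set — no back-door set.

L→G: no observed back-door set.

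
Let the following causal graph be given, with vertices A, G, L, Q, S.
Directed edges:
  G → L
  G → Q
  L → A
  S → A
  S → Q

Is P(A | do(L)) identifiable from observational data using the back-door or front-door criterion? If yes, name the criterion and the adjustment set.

P(A|do(L)): backdoor, adjust for ∅.

desc(L)\{L}={A}; candidates ⊆ {G,Q,S}.
∅: L⊥A given ∅ in G with L→· removed — back-door holds.
P(A|do(L)) = P(A|L) — no adjustment needed.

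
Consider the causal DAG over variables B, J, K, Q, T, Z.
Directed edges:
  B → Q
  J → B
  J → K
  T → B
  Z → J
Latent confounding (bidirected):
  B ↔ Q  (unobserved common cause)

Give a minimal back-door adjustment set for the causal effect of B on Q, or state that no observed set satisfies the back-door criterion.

desc(B)\{B}={Q}; candidates ⊆ {J,K,T,Z}.
B↔Q: latent back-door arc(s) into B.
size 0: {}; under {} B still reaches {J,K,Q,T,Z} ∋ Q.
size 1: {J}, {K}, {T} …(+1); under {J} B still reaches {Q,T} ∋ Q.
size 2: {J,K}, {J,T}, {J,Z} …(+3); under {J,K} B still reaches {Q,T} ∋ Q.
B↔Q cannot be blocked by any observed set — no back-door set.

B→Q: no observed back-door set.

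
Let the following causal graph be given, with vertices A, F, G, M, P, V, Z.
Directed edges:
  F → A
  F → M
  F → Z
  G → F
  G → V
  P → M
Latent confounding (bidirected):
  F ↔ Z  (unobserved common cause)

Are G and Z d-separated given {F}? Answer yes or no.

No — G and Z are d-connected given {F}.

Bayes-Ball from G | {F} reaches {V,Z}.
Z ∈ reach(G|{F}) ⇒ G ⊥̸ Z | {F}.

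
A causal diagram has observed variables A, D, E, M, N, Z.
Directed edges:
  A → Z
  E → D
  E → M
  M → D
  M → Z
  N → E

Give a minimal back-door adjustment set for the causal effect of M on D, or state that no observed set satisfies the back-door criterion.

M→D: minimal back-door set {E}.

desc(M)\{M}={D,Z}; candidates ⊆ {A,E,N}.
size 0: {}; under {} M still reaches {D,E,N} ∋ D.
{E}: M⊥D given {E} in G with M→· removed — back-door holds.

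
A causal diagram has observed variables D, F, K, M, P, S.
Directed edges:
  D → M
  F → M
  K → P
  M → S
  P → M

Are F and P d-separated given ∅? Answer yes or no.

Bayes-Ball from F | ∅ reaches {M,S}.
P ∉ reach(F|∅) ⇒ F ⊥ P | ∅.

Yes — F ⊥ P | ∅.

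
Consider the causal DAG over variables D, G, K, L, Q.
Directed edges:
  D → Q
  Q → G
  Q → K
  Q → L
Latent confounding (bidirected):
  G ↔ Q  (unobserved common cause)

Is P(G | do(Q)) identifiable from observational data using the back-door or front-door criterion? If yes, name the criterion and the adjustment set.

P(G|do(Q)): not identifiable (no BD/FD set).

desc(Q)\{Q}={G,K,L}; candidates ⊆ {D}.
Q↔G: latent back-door arc(s) into Q.
size 0: {}; under {} Q still reaches {D,G} ∋ G.
size 1: {D}; under {D} Q still reaches {G} ∋ G.
Q↔G cannot be blocked by any observed set — no back-door set.
No mediator lies on a directed Q→…→G path.
Neither criterion identifies P(G|do(Q)) in this graph.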